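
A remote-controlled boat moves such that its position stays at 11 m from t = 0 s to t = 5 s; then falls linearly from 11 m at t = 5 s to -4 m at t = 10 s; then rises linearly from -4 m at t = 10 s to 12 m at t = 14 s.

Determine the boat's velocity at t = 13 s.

4 m/s

Velocity is the slope of the x-t graph on 10–14 s: (12 − -4)/(14 − 10) = 4 m/s.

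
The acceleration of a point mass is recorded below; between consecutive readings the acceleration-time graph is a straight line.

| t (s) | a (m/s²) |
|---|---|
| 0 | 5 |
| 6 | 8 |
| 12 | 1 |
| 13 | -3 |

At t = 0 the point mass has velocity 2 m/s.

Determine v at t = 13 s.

67 m/s

Δv equals the area under the a-t graph; then v = v₀ + Δv.
0–6 s: ½(5 + 8)(6) = 39 m/s
6–12 s: ½(8 + 1)(6) = 27 m/s
12–13 s: ½(1 + -3)(1) = -1 m/s
Δv = 65 m/s, so v(13) = 2 + (65) = 67 m/s.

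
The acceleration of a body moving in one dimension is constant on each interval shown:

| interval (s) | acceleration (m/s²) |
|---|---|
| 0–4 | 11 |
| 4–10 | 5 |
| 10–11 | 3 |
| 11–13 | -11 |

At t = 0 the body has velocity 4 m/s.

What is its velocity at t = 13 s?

59 m/s

Δv equals the area under the a-t graph; then v = v₀ + Δv.
0–4 s: 11 × 4 = 44 m/s
4–10 s: 5 × 6 = 30 m/s
10–11 s: 3 × 1 = 3 m/s
11–13 s: -11 × 2 = -22 m/s
Δv = 55 m/s, so v(13) = 4 + (55) = 59 m/s.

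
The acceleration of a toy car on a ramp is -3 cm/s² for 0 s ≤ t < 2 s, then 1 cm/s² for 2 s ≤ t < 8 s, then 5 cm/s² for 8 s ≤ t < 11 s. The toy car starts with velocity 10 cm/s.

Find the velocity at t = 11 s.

Δv equals the area under the a-t graph; then v = v₀ + Δv.
0–2 s: -3 × 2 = -6 cm/s
2–8 s: 1 × 6 = 6 cm/s
8–11 s: 5 × 3 = 15 cm/s
Δv = 15 cm/s, so v(11) = 10 + (15) = 25 cm/s.

25 cm/s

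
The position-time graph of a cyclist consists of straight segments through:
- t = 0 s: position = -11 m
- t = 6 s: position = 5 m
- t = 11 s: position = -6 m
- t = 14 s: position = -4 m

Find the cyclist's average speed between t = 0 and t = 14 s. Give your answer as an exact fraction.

29/14 m/s

Average speed = (total path length)/(elapsed time); on a piecewise-linear x-t graph the path length is Σ|Δx|.
0–6 s: |Δx| = |5 − -11| = 16 m
6–11 s: |Δx| = |-6 − 5| = 11 m
11–14 s: |Δx| = |-4 − -6| = 2 m
Total path = 29 m; average speed = 29/14 = 29/14 m/s.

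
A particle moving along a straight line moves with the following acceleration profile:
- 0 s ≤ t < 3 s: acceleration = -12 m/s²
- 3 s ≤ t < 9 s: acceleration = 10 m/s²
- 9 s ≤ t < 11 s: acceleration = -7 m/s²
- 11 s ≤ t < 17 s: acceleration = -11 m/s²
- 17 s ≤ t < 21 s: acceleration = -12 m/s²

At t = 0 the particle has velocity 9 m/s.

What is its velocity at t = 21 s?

-95 m/s

Δv equals the area under the a-t graph; then v = v₀ + Δv.
0–3 s: -12 × 3 = -36 m/s
3–9 s: 10 × 6 = 60 m/s
9–11 s: -7 × 2 = -14 m/s
11–17 s: -11 × 6 = -66 m/s
17–21 s: -12 × 4 = -48 m/s
Δv = -104 m/s, so v(21) = 9 + (-104) = -95 m/s.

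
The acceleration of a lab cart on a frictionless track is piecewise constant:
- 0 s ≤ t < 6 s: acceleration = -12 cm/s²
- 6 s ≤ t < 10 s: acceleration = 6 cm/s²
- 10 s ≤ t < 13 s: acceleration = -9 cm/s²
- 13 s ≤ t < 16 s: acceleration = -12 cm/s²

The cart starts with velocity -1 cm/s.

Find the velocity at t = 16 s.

-112 cm/s

Δv equals the area under the a-t graph; then v = v₀ + Δv.
0–6 s: -12 × 6 = -72 cm/s
6–10 s: 6 × 4 = 24 cm/s
10–13 s: -9 × 3 = -27 cm/s
13–16 s: -12 × 3 = -36 cm/s
Δv = -111 cm/s, so v(16) = -1 + (-111) = -112 cm/s.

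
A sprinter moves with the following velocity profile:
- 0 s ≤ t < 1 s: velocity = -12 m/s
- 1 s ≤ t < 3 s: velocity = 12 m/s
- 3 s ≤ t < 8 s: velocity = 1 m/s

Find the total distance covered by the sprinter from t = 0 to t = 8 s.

41 m

Distance (not displacement) is the total path length: add the absolute areas under v-t.
0–1 s: |-12| × 1 = 12 m
1–3 s: |12| × 2 = 24 m
3–8 s: |1| × 5 = 5 m
Total distance = 41 m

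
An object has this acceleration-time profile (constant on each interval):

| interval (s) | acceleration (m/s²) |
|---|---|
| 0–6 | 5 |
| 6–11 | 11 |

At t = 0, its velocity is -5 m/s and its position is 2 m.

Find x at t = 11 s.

On each constant-a segment, Δv = aΔt and Δx = v₀Δt + ½aΔt²; chain segment to segment.
0–6 s: v starts -5 m/s; Δx = -5·6 + ½·5·6² = 60 m; v ends 25 m/s.
6–11 s: v starts 25 m/s; Δx = 25·5 + ½·11·5² = 262.5 m; v ends 80 m/s.
x(11) = 2 + Σ Δx = 324.5 m.

324.5 m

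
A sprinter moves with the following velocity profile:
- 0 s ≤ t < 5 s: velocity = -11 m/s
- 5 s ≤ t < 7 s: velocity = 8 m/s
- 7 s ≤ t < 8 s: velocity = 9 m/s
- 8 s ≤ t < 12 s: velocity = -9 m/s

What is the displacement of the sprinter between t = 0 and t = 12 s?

Net displacement equals the area under the velocity-time graph (areas below the axis count negative).
0–5 s: -11 × 5 = -55 m
5–7 s: 8 × 2 = 16 m
7–8 s: 9 × 1 = 9 m
8–12 s: -9 × 4 = -36 m
Net displacement = -66 m

-66 m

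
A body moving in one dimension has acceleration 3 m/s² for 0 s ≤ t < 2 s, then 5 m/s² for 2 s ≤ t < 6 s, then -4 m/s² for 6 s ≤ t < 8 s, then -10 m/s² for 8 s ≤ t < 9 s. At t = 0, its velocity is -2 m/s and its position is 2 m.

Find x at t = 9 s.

111 m

On each constant-a segment, Δv = aΔt and Δx = v₀Δt + ½aΔt²; chain segment to segment.
0–2 s: v starts -2 m/s; Δx = -2·2 + ½·3·2² = 2 m; v ends 4 m/s.
2–6 s: v starts 4 m/s; Δx = 4·4 + ½·5·4² = 56 m; v ends 24 m/s.
6–8 s: v starts 24 m/s; Δx = 24·2 + ½·-4·2² = 40 m; v ends 16 m/s.
8–9 s: v starts 16 m/s; Δx = 16·1 + ½·-10·1² = 11 m; v ends 6 m/s.
x(9) = 2 + Σ Δx = 111 m.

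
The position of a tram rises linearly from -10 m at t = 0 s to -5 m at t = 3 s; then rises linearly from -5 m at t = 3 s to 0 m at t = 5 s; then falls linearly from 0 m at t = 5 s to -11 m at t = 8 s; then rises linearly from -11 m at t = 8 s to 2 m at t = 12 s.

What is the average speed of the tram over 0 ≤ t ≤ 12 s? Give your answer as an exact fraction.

17/6 m/s

Average speed = (total path length)/(elapsed time); on a piecewise-linear x-t graph the path length is Σ|Δx|.
0–3 s: |Δx| = |-5 − -10| = 5 m
3–5 s: |Δx| = |0 − -5| = 5 m
5–8 s: |Δx| = |-11 − 0| = 11 m
8–12 s: |Δx| = |2 − -11| = 13 m
Total path = 34 m; average speed = 34/12 = 17/6 m/s.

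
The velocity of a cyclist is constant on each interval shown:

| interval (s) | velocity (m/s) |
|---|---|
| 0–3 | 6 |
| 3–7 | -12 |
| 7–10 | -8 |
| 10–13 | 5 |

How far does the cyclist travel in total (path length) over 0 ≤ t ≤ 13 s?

Distance (not displacement) is the total path length: add the absolute areas under v-t.
0–3 s: |6| × 3 = 18 m
3–7 s: |-12| × 4 = 48 m
7–10 s: |-8| × 3 = 24 m
10–13 s: |5| × 3 = 15 m
Total distance = 105 m

105 m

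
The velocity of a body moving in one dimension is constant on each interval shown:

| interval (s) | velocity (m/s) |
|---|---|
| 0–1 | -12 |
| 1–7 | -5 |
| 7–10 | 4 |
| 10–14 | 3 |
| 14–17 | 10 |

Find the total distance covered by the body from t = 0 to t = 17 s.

Distance (not displacement) is the total path length: add the absolute areas under v-t.
0–1 s: |-12| × 1 = 12 m
1–7 s: |-5| × 6 = 30 m
7–10 s: |4| × 3 = 12 m
10–14 s: |3| × 4 = 12 m
14–17 s: |10| × 3 = 30 m
Total distance = 96 m

96 m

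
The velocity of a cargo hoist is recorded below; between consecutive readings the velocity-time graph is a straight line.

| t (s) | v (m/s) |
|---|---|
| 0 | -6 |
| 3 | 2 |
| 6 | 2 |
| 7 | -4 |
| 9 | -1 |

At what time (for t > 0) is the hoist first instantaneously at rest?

t = 2.25 s

v changes sign on 0–3 s (from -6 to 2); the graph is linear there, so v = 0 at t = 0 + (6)·(3 − 0)/(2 − -6) = 2.25 s.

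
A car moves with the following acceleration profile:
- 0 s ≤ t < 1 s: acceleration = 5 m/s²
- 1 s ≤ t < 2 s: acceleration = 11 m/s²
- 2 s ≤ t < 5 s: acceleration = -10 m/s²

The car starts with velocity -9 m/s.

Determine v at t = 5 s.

-23 m/s

Δv equals the area under the a-t graph; then v = v₀ + Δv.
0–1 s: 5 × 1 = 5 m/s
1–2 s: 11 × 1 = 11 m/s
2–5 s: -10 × 3 = -30 m/s
Δv = -14 m/s, so v(5) = -9 + (-14) = -23 m/s.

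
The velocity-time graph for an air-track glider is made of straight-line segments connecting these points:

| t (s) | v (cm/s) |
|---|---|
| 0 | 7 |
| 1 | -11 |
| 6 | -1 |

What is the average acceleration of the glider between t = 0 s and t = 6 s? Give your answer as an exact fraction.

-4/3 cm/s²

Average acceleration = Δv/Δt = (-1 − 7)/(6 − 0) = -4/3 cm/s².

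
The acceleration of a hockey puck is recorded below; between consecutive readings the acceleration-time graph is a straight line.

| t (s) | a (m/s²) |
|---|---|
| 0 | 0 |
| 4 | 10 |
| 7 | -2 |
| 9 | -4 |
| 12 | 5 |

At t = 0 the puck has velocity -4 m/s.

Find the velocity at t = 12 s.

23.5 m/s

Δv equals the area under the a-t graph; then v = v₀ + Δv.
0–4 s: ½(0 + 10)(4) = 20 m/s
4–7 s: ½(10 + -2)(3) = 12 m/s
7–9 s: ½(-2 + -4)(2) = -6 m/s
9–12 s: ½(-4 + 5)(3) = 1.5 m/s
Δv = 27.5 m/s, so v(12) = -4 + (27.5) = 23.5 m/s.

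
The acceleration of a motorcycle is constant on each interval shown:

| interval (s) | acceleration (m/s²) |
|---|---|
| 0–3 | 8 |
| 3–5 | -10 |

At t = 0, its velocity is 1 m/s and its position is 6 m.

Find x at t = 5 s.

On each constant-a segment, Δv = aΔt and Δx = v₀Δt + ½aΔt²; chain segment to segment.
0–3 s: v starts 1 m/s; Δx = 1·3 + ½·8·3² = 39 m; v ends 25 m/s.
3–5 s: v starts 25 m/s; Δx = 25·2 + ½·-10·2² = 30 m; v ends 5 m/s.
x(5) = 6 + Σ Δx = 75 m.

75 m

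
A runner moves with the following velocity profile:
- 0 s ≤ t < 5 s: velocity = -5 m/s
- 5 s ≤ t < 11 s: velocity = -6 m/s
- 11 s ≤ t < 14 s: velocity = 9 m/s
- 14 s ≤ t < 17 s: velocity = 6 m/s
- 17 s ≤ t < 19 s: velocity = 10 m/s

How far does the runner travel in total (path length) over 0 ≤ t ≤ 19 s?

Distance (not displacement) is the total path length: add the absolute areas under v-t.
0–5 s: |-5| × 5 = 25 m
5–11 s: |-6| × 6 = 36 m
11–14 s: |9| × 3 = 27 m
14–17 s: |6| × 3 = 18 m
17–19 s: |10| × 2 = 20 m
Total distance = 126 m

126 m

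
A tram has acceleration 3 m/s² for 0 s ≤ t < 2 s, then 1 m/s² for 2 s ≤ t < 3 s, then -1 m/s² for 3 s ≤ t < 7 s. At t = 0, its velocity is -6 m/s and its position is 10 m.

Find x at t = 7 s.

0.5 m

On each constant-a segment, Δv = aΔt and Δx = v₀Δt + ½aΔt²; chain segment to segment.
0–2 s: v starts -6 m/s; Δx = -6·2 + ½·3·2² = -6 m; v ends 0 m/s.
2–3 s: v starts 0 m/s; Δx = 0·1 + ½·1·1² = 0.5 m; v ends 1 m/s.
3–7 s: v starts 1 m/s; Δx = 1·4 + ½·-1·4² = -4 m; v ends -3 m/s.
x(7) = 10 + Σ Δx = 0.5 m.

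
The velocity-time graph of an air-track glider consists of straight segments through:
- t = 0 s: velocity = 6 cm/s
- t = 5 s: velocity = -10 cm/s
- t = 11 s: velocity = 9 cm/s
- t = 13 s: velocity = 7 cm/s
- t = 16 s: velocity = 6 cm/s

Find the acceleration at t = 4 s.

Acceleration is the slope of the v-t graph on 0–5 s: (-10 − 6)/(5 − 0) = -3.2 cm/s².

-3.2 cm/s²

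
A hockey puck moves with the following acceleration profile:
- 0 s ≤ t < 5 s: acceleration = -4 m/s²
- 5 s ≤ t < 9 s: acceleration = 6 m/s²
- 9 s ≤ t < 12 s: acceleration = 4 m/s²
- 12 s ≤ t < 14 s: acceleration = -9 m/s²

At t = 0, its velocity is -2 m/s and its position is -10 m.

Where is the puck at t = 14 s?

On each constant-a segment, Δv = aΔt and Δx = v₀Δt + ½aΔt²; chain segment to segment.
0–5 s: v starts -2 m/s; Δx = -2·5 + ½·-4·5² = -60 m; v ends -22 m/s.
5–9 s: v starts -22 m/s; Δx = -22·4 + ½·6·4² = -40 m; v ends 2 m/s.
9–12 s: v starts 2 m/s; Δx = 2·3 + ½·4·3² = 24 m; v ends 14 m/s.
12–14 s: v starts 14 m/s; Δx = 14·2 + ½·-9·2² = 10 m; v ends -4 m/s.
x(14) = -10 + Σ Δx = -76 m.

-76 m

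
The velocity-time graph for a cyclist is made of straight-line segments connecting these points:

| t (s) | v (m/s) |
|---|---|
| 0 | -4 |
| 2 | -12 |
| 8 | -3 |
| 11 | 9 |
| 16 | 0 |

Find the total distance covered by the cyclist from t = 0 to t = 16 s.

94.75 m

Distance (not displacement) is the total path length: add the absolute areas under v-t.
0–2 s: |½(-4 + -12)(2)| = 16 m
2–8 s: |½(-12 + -3)(6)| = 45 m
8–11 s: v = 0 at t = 8.75 s; triangle areas 1.125 + 10.125 = 11.25 m
11–16 s: |½(9 + 0)(5)| = 22.5 m
Total distance = 94.75 m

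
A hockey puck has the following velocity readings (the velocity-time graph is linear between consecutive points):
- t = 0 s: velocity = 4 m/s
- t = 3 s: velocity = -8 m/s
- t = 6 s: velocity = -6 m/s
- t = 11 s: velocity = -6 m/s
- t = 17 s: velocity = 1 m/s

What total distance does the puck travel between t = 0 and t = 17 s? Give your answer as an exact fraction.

Distance (not displacement) is the total path length: add the absolute areas under v-t.
0–3 s: v = 0 at t = 1 s; triangle areas 2 + 8 = 10 m
3–6 s: |½(-8 + -6)(3)| = 21 m
6–11 s: |-6| × 5 = 30 m
11–17 s: v = 0 at t = 113/7 s; triangle areas 108/7 + 3/7 = 111/7 m
Total distance = 538/7 m

538/7 m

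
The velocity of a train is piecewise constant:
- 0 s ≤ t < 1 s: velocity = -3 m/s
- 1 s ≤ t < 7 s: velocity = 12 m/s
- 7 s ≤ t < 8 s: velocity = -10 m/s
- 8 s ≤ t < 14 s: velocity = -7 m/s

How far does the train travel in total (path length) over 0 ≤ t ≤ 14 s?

Distance (not displacement) is the total path length: add the absolute areas under v-t.
0–1 s: |-3| × 1 = 3 m
1–7 s: |12| × 6 = 72 m
7–8 s: |-10| × 1 = 10 m
8–14 s: |-7| × 6 = 42 m
Total distance = 127 m

127 m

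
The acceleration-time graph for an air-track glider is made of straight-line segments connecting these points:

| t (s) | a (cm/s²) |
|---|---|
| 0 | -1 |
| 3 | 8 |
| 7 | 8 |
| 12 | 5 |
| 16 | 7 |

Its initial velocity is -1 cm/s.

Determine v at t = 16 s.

Δv equals the area under the a-t graph; then v = v₀ + Δv.
0–3 s: ½(-1 + 8)(3) = 10.5 cm/s
3–7 s: 8 × 4 = 32 cm/s
7–12 s: ½(8 + 5)(5) = 32.5 cm/s
12–16 s: ½(5 + 7)(4) = 24 cm/s
Δv = 99 cm/s, so v(16) = -1 + (99) = 98 cm/s.

98 cm/s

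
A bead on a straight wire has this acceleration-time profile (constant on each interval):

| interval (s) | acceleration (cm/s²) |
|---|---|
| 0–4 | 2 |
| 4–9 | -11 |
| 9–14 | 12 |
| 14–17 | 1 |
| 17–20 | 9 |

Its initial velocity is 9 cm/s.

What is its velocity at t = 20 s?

Δv equals the area under the a-t graph; then v = v₀ + Δv.
0–4 s: 2 × 4 = 8 cm/s
4–9 s: -11 × 5 = -55 cm/s
9–14 s: 12 × 5 = 60 cm/s
14–17 s: 1 × 3 = 3 cm/s
17–20 s: 9 × 3 = 27 cm/s
Δv = 43 cm/s, so v(20) = 9 + (43) = 52 cm/s.

52 cm/s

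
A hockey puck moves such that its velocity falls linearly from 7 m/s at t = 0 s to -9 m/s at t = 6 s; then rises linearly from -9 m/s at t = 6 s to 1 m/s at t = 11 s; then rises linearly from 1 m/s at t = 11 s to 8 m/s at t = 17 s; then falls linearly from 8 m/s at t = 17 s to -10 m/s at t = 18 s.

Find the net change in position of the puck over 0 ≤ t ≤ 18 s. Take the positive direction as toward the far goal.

Net displacement equals the area under the velocity-time graph (areas below the axis count negative).
0–6 s: ½(7 + -9)(6) = -6 m
6–11 s: ½(-9 + 1)(5) = -20 m
11–17 s: ½(1 + 8)(6) = 27 m
17–18 s: ½(8 + -10)(1) = -1 m
Net displacement = 0 m

0 m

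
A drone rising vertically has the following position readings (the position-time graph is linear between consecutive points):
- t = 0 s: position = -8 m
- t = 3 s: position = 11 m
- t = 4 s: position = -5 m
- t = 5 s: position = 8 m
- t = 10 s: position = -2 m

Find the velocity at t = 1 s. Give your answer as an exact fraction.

19/3 m/s

Velocity is the slope of the x-t graph on 0–3 s: (11 − -8)/(3 − 0) = 19/3 m/s.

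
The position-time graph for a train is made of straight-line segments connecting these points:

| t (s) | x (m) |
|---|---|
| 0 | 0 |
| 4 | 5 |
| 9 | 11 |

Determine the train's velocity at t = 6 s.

1.2 m/s

Velocity is the slope of the x-t graph on 4–9 s: (11 − 5)/(9 − 4) = 1.2 m/s.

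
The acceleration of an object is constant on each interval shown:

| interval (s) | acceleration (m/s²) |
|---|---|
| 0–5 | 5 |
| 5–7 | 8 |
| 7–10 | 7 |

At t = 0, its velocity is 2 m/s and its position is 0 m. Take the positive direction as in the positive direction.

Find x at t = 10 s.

On each constant-a segment, Δv = aΔt and Δx = v₀Δt + ½aΔt²; chain segment to segment.
0–5 s: v starts 2 m/s; Δx = 2·5 + ½·5·5² = 72.5 m; v ends 27 m/s.
5–7 s: v starts 27 m/s; Δx = 27·2 + ½·8·2² = 70 m; v ends 43 m/s.
7–10 s: v starts 43 m/s; Δx = 43·3 + ½·7·3² = 160.5 m; v ends 64 m/s.
x(10) = 0 + Σ Δx = 303 m.

303 m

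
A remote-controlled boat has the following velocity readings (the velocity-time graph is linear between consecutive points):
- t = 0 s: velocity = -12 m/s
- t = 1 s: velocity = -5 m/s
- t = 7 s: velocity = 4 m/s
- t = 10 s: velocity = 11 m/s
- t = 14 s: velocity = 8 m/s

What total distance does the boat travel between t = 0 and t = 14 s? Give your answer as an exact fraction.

248/3 m

Total distance travelled is ∫|v| dt — sum the magnitudes of each area piece.
0–1 s: |½(-12 + -5)(1)| = 8.5 m
1–7 s: v = 0 at t = 13/3 s; triangle areas 25/3 + 16/3 = 41/3 m
7–10 s: |½(4 + 11)(3)| = 22.5 m
10–14 s: |½(11 + 8)(4)| = 38 m
Total distance = 248/3 m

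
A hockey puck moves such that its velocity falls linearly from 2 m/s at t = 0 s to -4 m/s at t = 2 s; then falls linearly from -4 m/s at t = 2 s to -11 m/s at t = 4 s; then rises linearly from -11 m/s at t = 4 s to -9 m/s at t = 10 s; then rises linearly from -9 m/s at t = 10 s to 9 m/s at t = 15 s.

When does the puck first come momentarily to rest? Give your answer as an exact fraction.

t = 2/3 s

v changes sign on 0–2 s (from 2 to -4); the graph is linear there, so v = 0 at t = 0 + (-2)·(2 − 0)/(-4 − 2) = 2/3 s.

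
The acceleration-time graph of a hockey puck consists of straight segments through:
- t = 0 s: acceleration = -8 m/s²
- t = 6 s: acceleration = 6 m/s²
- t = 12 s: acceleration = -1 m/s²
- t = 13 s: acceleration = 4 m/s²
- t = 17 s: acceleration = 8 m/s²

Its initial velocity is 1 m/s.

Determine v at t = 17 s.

Δv equals the area under the a-t graph; then v = v₀ + Δv.
0–6 s: ½(-8 + 6)(6) = -6 m/s
6–12 s: ½(6 + -1)(6) = 15 m/s
12–13 s: ½(-1 + 4)(1) = 1.5 m/s
13–17 s: ½(4 + 8)(4) = 24 m/s
Δv = 34.5 m/s, so v(17) = 1 + (34.5) = 35.5 m/s.

35.5 m/s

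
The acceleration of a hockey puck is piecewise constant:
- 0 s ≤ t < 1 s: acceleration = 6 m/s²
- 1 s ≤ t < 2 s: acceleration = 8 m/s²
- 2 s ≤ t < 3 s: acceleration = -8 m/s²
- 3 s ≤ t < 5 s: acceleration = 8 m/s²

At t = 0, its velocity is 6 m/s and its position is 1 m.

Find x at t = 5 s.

On each constant-a segment, Δv = aΔt and Δx = v₀Δt + ½aΔt²; chain segment to segment.
0–1 s: v starts 6 m/s; Δx = 6·1 + ½·6·1² = 9 m; v ends 12 m/s.
1–2 s: v starts 12 m/s; Δx = 12·1 + ½·8·1² = 16 m; v ends 20 m/s.
2–3 s: v starts 20 m/s; Δx = 20·1 + ½·-8·1² = 16 m; v ends 12 m/s.
3–5 s: v starts 12 m/s; Δx = 12·2 + ½·8·2² = 40 m; v ends 28 m/s.
x(5) = 1 + Σ Δx = 82 m.

82 m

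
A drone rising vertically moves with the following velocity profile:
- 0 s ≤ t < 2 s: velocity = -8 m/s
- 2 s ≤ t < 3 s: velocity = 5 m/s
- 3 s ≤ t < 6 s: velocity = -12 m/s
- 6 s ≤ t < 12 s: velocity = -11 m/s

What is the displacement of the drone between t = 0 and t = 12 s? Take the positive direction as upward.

-113 m

Displacement is the signed area under the v-t curve.
0–2 s: -8 × 2 = -16 m
2–3 s: 5 × 1 = 5 m
3–6 s: -12 × 3 = -36 m
6–12 s: -11 × 6 = -66 m
Net displacement = -113 m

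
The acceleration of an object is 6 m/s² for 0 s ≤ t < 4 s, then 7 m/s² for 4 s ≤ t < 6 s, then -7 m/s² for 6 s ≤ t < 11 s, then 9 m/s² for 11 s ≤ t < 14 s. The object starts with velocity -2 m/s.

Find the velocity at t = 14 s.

Δv equals the area under the a-t graph; then v = v₀ + Δv.
0–4 s: 6 × 4 = 24 m/s
4–6 s: 7 × 2 = 14 m/s
6–11 s: -7 × 5 = -35 m/s
11–14 s: 9 × 3 = 27 m/s
Δv = 30 m/s, so v(14) = -2 + (30) = 28 m/s.

28 m/s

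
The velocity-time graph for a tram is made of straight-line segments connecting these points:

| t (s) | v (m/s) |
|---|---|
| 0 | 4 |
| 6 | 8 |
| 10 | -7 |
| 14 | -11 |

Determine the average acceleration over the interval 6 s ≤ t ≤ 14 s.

-2.375 m/s²

Average acceleration = Δv/Δt = (-11 − 8)/(14 − 6) = -2.375 m/s².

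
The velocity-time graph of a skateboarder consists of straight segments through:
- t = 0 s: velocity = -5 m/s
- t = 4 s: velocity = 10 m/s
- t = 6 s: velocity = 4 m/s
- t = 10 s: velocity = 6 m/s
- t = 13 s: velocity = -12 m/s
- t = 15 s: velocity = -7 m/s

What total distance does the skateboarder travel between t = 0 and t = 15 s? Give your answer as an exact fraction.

254/3 m

Distance (not displacement) is the total path length: add the absolute areas under v-t.
0–4 s: v = 0 at t = 4/3 s; triangle areas 10/3 + 40/3 = 50/3 m
4–6 s: |½(10 + 4)(2)| = 14 m
6–10 s: |½(4 + 6)(4)| = 20 m
10–13 s: v = 0 at t = 11 s; triangle areas 3 + 12 = 15 m
13–15 s: |½(-12 + -7)(2)| = 19 m
Total distance = 254/3 m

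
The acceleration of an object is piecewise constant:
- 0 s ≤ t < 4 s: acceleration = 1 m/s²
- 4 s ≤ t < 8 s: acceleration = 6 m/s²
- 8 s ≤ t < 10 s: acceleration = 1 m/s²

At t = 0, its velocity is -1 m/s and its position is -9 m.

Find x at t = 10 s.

On each constant-a segment, Δv = aΔt and Δx = v₀Δt + ½aΔt²; chain segment to segment.
0–4 s: v starts -1 m/s; Δx = -1·4 + ½·1·4² = 4 m; v ends 3 m/s.
4–8 s: v starts 3 m/s; Δx = 3·4 + ½·6·4² = 60 m; v ends 27 m/s.
8–10 s: v starts 27 m/s; Δx = 27·2 + ½·1·2² = 56 m; v ends 29 m/s.
x(10) = -9 + Σ Δx = 111 m.

111 m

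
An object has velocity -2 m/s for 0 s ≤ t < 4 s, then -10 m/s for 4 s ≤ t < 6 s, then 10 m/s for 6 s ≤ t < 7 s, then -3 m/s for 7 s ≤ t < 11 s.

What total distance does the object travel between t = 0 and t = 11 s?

Total distance travelled is ∫|v| dt — sum the magnitudes of each area piece.
0–4 s: |-2| × 4 = 8 m
4–6 s: |-10| × 2 = 20 m
6–7 s: |10| × 1 = 10 m
7–11 s: |-3| × 4 = 12 m
Total distance = 50 m

50 m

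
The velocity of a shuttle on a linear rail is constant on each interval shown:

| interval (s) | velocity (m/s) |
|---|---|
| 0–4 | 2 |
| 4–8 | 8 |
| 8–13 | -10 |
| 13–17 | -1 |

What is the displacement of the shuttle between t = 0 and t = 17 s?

Displacement is the signed area under the v-t curve.
0–4 s: 2 × 4 = 8 m
4–8 s: 8 × 4 = 32 m
8–13 s: -10 × 5 = -50 m
13–17 s: -1 × 4 = -4 m
Net displacement = -14 m

-14 m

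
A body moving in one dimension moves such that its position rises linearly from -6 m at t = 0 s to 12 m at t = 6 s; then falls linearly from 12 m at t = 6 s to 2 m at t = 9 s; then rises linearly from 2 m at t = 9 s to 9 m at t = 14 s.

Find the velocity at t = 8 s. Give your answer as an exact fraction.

Velocity is the slope of the x-t graph on 6–9 s: (2 − 12)/(9 − 6) = -10/3 m/s.

-10/3 m/s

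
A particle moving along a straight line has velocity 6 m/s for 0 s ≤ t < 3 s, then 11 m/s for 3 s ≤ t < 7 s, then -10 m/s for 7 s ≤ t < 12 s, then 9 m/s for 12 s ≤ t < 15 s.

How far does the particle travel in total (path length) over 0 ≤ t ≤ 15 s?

Total distance travelled is ∫|v| dt — sum the magnitudes of each area piece.
0–3 s: |6| × 3 = 18 m
3–7 s: |11| × 4 = 44 m
7–12 s: |-10| × 5 = 50 m
12–15 s: |9| × 3 = 27 m
Total distance = 139 m

139 m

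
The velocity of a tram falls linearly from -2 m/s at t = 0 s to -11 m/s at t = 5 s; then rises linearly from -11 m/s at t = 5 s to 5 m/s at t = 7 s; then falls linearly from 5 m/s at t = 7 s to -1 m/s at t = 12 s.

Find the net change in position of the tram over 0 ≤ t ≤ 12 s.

-28.5 m

Net displacement equals the area under the velocity-time graph (areas below the axis count negative).
0–5 s: ½(-2 + -11)(5) = -32.5 m
5–7 s: ½(-11 + 5)(2) = -6 m
7–12 s: ½(5 + -1)(5) = 10 m
Net displacement = -28.5 m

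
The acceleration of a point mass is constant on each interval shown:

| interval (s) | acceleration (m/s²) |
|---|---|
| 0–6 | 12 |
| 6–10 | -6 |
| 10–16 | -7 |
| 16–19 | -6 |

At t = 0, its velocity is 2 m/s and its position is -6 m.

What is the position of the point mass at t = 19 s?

641 m

On each constant-a segment, Δv = aΔt and Δx = v₀Δt + ½aΔt²; chain segment to segment.
0–6 s: v starts 2 m/s; Δx = 2·6 + ½·12·6² = 228 m; v ends 74 m/s.
6–10 s: v starts 74 m/s; Δx = 74·4 + ½·-6·4² = 248 m; v ends 50 m/s.
10–16 s: v starts 50 m/s; Δx = 50·6 + ½·-7·6² = 174 m; v ends 8 m/s.
16–19 s: v starts 8 m/s; Δx = 8·3 + ½·-6·3² = -3 m; v ends -10 m/s.
x(19) = -6 + Σ Δx = 641 m.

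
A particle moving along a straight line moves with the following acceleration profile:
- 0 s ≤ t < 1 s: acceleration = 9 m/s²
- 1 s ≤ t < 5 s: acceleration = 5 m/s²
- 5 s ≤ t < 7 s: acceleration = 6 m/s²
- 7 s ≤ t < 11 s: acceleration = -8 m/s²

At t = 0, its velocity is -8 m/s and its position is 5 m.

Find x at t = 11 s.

167.5 m

On each constant-a segment, Δv = aΔt and Δx = v₀Δt + ½aΔt²; chain segment to segment.
0–1 s: v starts -8 m/s; Δx = -8·1 + ½·9·1² = -3.5 m; v ends 1 m/s.
1–5 s: v starts 1 m/s; Δx = 1·4 + ½·5·4² = 44 m; v ends 21 m/s.
5–7 s: v starts 21 m/s; Δx = 21·2 + ½·6·2² = 54 m; v ends 33 m/s.
7–11 s: v starts 33 m/s; Δx = 33·4 + ½·-8·4² = 68 m; v ends 1 m/s.
x(11) = 5 + Σ Δx = 167.5 m.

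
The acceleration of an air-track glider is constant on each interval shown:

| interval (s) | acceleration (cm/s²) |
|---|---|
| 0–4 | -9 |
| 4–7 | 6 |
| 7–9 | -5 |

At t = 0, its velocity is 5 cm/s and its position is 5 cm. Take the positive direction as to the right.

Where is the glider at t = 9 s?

-149 cm

On each constant-a segment, Δv = aΔt and Δx = v₀Δt + ½aΔt²; chain segment to segment.
0–4 s: v starts 5 cm/s; Δx = 5·4 + ½·-9·4² = -52 cm; v ends -31 cm/s.
4–7 s: v starts -31 cm/s; Δx = -31·3 + ½·6·3² = -66 cm; v ends -13 cm/s.
7–9 s: v starts -13 cm/s; Δx = -13·2 + ½·-5·2² = -36 cm; v ends -23 cm/s.
x(9) = 5 + Σ Δx = -149 cm.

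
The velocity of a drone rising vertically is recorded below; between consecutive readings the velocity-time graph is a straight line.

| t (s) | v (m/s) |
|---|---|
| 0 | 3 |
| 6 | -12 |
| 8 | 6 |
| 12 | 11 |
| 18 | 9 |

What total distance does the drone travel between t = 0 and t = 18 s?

134.6 m

Total distance travelled is ∫|v| dt — sum the magnitudes of each area piece.
0–6 s: v = 0 at t = 1.2 s; triangle areas 1.8 + 28.8 = 30.6 m
6–8 s: v = 0 at t = 22/3 s; triangle areas 8 + 2 = 10 m
8–12 s: |½(6 + 11)(4)| = 34 m
12–18 s: |½(11 + 9)(6)| = 60 m
Total distance = 134.6 m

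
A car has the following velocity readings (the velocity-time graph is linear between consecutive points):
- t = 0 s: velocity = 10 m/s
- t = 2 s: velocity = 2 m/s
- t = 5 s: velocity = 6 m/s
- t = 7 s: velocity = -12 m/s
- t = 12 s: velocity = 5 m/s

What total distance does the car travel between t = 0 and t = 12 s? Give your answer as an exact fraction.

2001/34 m

Total distance travelled is ∫|v| dt — sum the magnitudes of each area piece.
0–2 s: |½(10 + 2)(2)| = 12 m
2–5 s: |½(2 + 6)(3)| = 12 m
5–7 s: v = 0 at t = 17/3 s; triangle areas 2 + 8 = 10 m
7–12 s: v = 0 at t = 179/17 s; triangle areas 360/17 + 125/34 = 845/34 m
Total distance = 2001/34 m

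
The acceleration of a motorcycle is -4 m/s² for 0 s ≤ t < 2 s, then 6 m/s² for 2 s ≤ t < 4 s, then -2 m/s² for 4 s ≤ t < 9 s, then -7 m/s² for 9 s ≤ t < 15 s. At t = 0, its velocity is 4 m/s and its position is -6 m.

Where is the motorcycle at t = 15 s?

On each constant-a segment, Δv = aΔt and Δx = v₀Δt + ½aΔt²; chain segment to segment.
0–2 s: v starts 4 m/s; Δx = 4·2 + ½·-4·2² = 0 m; v ends -4 m/s.
2–4 s: v starts -4 m/s; Δx = -4·2 + ½·6·2² = 4 m; v ends 8 m/s.
4–9 s: v starts 8 m/s; Δx = 8·5 + ½·-2·5² = 15 m; v ends -2 m/s.
9–15 s: v starts -2 m/s; Δx = -2·6 + ½·-7·6² = -138 m; v ends -44 m/s.
x(15) = -6 + Σ Δx = -125 m.

-125 m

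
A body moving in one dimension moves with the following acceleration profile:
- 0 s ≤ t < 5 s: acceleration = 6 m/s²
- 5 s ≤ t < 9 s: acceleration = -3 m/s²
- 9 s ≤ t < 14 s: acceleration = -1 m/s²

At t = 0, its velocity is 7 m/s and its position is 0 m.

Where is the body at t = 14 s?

346.5 m

On each constant-a segment, Δv = aΔt and Δx = v₀Δt + ½aΔt²; chain segment to segment.
0–5 s: v starts 7 m/s; Δx = 7·5 + ½·6·5² = 110 m; v ends 37 m/s.
5–9 s: v starts 37 m/s; Δx = 37·4 + ½·-3·4² = 124 m; v ends 25 m/s.
9–14 s: v starts 25 m/s; Δx = 25·5 + ½·-1·5² = 112.5 m; v ends 20 m/s.
x(14) = 0 + Σ Δx = 346.5 m.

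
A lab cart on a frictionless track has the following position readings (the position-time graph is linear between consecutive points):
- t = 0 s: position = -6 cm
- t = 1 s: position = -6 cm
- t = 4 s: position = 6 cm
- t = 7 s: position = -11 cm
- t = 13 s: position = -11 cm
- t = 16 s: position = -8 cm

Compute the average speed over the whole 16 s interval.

Average speed = (total path length)/(elapsed time); on a piecewise-linear x-t graph the path length is Σ|Δx|.
0–1 s: |Δx| = |-6 − -6| = 0 cm
1–4 s: |Δx| = |6 − -6| = 12 cm
4–7 s: |Δx| = |-11 − 6| = 17 cm
7–13 s: |Δx| = |-11 − -11| = 0 cm
13–16 s: |Δx| = |-8 − -11| = 3 cm
Total path = 32 cm; average speed = 32/16 = 2 cm/s.

2 cm/s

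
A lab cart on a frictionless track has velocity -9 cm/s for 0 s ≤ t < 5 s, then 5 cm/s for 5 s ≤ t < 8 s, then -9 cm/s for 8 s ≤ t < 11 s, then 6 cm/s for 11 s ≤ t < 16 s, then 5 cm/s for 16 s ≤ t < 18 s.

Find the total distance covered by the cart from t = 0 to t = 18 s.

127 cm

Total distance travelled is ∫|v| dt — sum the magnitudes of each area piece.
0–5 s: |-9| × 5 = 45 cm
5–8 s: |5| × 3 = 15 cm
8–11 s: |-9| × 3 = 27 cm
11–16 s: |6| × 5 = 30 cm
16–18 s: |5| × 2 = 10 cm
Total distance = 127 cm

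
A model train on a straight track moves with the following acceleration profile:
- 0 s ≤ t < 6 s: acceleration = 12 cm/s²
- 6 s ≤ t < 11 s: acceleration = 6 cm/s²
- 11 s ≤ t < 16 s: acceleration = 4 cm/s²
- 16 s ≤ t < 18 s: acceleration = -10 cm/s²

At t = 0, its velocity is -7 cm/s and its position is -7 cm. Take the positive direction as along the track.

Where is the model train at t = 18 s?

1302 cm

On each constant-a segment, Δv = aΔt and Δx = v₀Δt + ½aΔt²; chain segment to segment.
0–6 s: v starts -7 cm/s; Δx = -7·6 + ½·12·6² = 174 cm; v ends 65 cm/s.
6–11 s: v starts 65 cm/s; Δx = 65·5 + ½·6·5² = 400 cm; v ends 95 cm/s.
11–16 s: v starts 95 cm/s; Δx = 95·5 + ½·4·5² = 525 cm; v ends 115 cm/s.
16–18 s: v starts 115 cm/s; Δx = 115·2 + ½·-10·2² = 210 cm; v ends 95 cm/s.
x(18) = -7 + Σ Δx = 1302 cm.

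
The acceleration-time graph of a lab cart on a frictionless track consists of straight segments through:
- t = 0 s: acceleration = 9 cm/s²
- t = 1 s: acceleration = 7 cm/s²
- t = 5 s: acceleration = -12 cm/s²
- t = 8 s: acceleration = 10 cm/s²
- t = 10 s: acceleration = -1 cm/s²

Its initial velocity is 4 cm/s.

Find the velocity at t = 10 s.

Δv equals the area under the a-t graph; then v = v₀ + Δv.
0–1 s: ½(9 + 7)(1) = 8 cm/s
1–5 s: ½(7 + -12)(4) = -10 cm/s
5–8 s: ½(-12 + 10)(3) = -3 cm/s
8–10 s: ½(10 + -1)(2) = 9 cm/s
Δv = 4 cm/s, so v(10) = 4 + (4) = 8 cm/s.

8 cm/s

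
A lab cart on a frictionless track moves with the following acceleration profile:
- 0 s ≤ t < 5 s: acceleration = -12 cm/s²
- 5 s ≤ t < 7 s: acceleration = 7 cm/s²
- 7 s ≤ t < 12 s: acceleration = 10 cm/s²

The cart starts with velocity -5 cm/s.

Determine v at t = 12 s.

Δv equals the area under the a-t graph; then v = v₀ + Δv.
0–5 s: -12 × 5 = -60 cm/s
5–7 s: 7 × 2 = 14 cm/s
7–12 s: 10 × 5 = 50 cm/s
Δv = 4 cm/s, so v(12) = -5 + (4) = -1 cm/s.

-1 cm/s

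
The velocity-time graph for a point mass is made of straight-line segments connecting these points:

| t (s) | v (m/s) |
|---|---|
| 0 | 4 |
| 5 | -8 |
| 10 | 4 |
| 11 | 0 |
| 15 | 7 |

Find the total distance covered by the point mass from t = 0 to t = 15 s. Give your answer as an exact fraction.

Distance (not displacement) is the total path length: add the absolute areas under v-t.
0–5 s: v = 0 at t = 5/3 s; triangle areas 10/3 + 40/3 = 50/3 m
5–10 s: v = 0 at t = 25/3 s; triangle areas 40/3 + 10/3 = 50/3 m
10–11 s: |½(4 + 0)(1)| = 2 m
11–15 s: |½(0 + 7)(4)| = 14 m
Total distance = 148/3 m

148/3 m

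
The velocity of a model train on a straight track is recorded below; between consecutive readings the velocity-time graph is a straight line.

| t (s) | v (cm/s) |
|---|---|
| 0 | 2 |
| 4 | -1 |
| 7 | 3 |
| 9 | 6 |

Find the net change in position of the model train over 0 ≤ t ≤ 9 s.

14 cm

Displacement is the signed area under the v-t curve.
0–4 s: ½(2 + -1)(4) = 2 cm
4–7 s: ½(-1 + 3)(3) = 3 cm
7–9 s: ½(3 + 6)(2) = 9 cm
Net displacement = 14 cm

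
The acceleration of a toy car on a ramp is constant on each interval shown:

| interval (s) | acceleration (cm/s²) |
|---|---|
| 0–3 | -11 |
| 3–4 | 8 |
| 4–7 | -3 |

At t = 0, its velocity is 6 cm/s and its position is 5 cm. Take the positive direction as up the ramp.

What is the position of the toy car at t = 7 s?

-120 cm

On each constant-a segment, Δv = aΔt and Δx = v₀Δt + ½aΔt²; chain segment to segment.
0–3 s: v starts 6 cm/s; Δx = 6·3 + ½·-11·3² = -31.5 cm; v ends -27 cm/s.
3–4 s: v starts -27 cm/s; Δx = -27·1 + ½·8·1² = -23 cm; v ends -19 cm/s.
4–7 s: v starts -19 cm/s; Δx = -19·3 + ½·-3·3² = -70.5 cm; v ends -28 cm/s.
x(7) = 5 + Σ Δx = -120 cm.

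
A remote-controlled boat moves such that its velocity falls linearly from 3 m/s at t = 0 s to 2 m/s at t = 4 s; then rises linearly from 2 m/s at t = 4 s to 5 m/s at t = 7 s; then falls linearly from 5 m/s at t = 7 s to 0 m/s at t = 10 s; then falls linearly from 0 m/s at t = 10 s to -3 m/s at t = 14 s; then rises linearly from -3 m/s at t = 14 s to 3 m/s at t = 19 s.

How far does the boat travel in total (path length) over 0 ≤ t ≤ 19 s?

Distance (not displacement) is the total path length: add the absolute areas under v-t.
0–4 s: |½(3 + 2)(4)| = 10 m
4–7 s: |½(2 + 5)(3)| = 10.5 m
7–10 s: |½(5 + 0)(3)| = 7.5 m
10–14 s: |½(0 + -3)(4)| = 6 m
14–19 s: v = 0 at t = 16.5 s; triangle areas 3.75 + 3.75 = 7.5 m
Total distance = 41.5 m

41.5 m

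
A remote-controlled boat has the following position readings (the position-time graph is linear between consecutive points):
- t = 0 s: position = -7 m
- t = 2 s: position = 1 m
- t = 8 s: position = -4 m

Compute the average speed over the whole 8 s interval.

1.625 m/s

Average speed = (total path length)/(elapsed time); on a piecewise-linear x-t graph the path length is Σ|Δx|.
0–2 s: |Δx| = |1 − -7| = 8 m
2–8 s: |Δx| = |-4 − 1| = 5 m
Total path = 13 m; average speed = 13/8 = 1.625 m/s.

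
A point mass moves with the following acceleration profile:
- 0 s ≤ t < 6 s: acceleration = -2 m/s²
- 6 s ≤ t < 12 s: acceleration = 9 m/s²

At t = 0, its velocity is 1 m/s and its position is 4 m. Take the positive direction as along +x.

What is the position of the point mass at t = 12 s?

On each constant-a segment, Δv = aΔt and Δx = v₀Δt + ½aΔt²; chain segment to segment.
0–6 s: v starts 1 m/s; Δx = 1·6 + ½·-2·6² = -30 m; v ends -11 m/s.
6–12 s: v starts -11 m/s; Δx = -11·6 + ½·9·6² = 96 m; v ends 43 m/s.
x(12) = 4 + Σ Δx = 70 m.

70 m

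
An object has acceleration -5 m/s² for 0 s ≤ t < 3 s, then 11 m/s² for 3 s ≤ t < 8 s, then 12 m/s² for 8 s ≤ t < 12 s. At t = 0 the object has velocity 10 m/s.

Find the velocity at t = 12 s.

Δv equals the area under the a-t graph; then v = v₀ + Δv.
0–3 s: -5 × 3 = -15 m/s
3–8 s: 11 × 5 = 55 m/s
8–12 s: 12 × 4 = 48 m/s
Δv = 88 m/s, so v(12) = 10 + (88) = 98 m/s.

98 m/s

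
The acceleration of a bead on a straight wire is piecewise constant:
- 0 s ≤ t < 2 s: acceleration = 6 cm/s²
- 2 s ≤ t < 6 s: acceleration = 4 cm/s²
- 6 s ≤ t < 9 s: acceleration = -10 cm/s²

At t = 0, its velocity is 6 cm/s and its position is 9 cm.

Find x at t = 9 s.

194 cm

On each constant-a segment, Δv = aΔt and Δx = v₀Δt + ½aΔt²; chain segment to segment.
0–2 s: v starts 6 cm/s; Δx = 6·2 + ½·6·2² = 24 cm; v ends 18 cm/s.
2–6 s: v starts 18 cm/s; Δx = 18·4 + ½·4·4² = 104 cm; v ends 34 cm/s.
6–9 s: v starts 34 cm/s; Δx = 34·3 + ½·-10·3² = 57 cm; v ends 4 cm/s.
x(9) = 9 + Σ Δx = 194 cm.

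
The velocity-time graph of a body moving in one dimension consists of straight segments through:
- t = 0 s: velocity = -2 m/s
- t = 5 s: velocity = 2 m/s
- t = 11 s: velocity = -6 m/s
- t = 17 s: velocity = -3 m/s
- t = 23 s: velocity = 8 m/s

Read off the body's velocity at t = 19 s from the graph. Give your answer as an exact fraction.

2/3 m/s

On 17–23 s the graph is linear from -3 to 8 m/s: v(19) = -3 + (8 − -3)·(19 − 17)/(23 − 17) = 2/3 m/s.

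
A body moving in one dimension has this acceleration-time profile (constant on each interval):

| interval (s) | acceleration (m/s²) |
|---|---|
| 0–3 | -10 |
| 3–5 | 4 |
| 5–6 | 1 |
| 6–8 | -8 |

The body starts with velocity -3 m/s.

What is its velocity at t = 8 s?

-40 m/s

Δv equals the area under the a-t graph; then v = v₀ + Δv.
0–3 s: -10 × 3 = -30 m/s
3–5 s: 4 × 2 = 8 m/s
5–6 s: 1 × 1 = 1 m/s
6–8 s: -8 × 2 = -16 m/s
Δv = -37 m/s, so v(8) = -3 + (-37) = -40 m/s.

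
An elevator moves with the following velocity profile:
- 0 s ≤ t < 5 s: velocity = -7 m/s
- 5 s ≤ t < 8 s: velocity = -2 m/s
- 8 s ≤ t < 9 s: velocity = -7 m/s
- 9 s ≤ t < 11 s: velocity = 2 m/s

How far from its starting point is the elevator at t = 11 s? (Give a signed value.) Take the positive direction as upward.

Displacement is the signed area under the v-t curve.
0–5 s: -7 × 5 = -35 m
5–8 s: -2 × 3 = -6 m
8–9 s: -7 × 1 = -7 m
9–11 s: 2 × 2 = 4 m
Net displacement = -44 m

-44 m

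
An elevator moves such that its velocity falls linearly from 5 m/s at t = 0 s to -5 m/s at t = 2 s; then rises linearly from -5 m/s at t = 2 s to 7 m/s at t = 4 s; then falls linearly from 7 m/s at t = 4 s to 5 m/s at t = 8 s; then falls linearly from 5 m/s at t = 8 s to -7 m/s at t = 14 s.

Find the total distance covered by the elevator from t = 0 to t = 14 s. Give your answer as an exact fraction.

Total distance travelled is ∫|v| dt — sum the magnitudes of each area piece.
0–2 s: v = 0 at t = 1 s; triangle areas 2.5 + 2.5 = 5 m
2–4 s: v = 0 at t = 17/6 s; triangle areas 25/12 + 49/12 = 37/6 m
4–8 s: |½(7 + 5)(4)| = 24 m
8–14 s: v = 0 at t = 10.5 s; triangle areas 6.25 + 12.25 = 18.5 m
Total distance = 161/3 m

161/3 m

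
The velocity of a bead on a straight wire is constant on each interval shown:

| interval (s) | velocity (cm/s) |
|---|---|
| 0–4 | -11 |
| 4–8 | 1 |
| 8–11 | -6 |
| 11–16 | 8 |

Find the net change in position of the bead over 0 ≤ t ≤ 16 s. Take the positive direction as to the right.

Net displacement equals the area under the velocity-time graph (areas below the axis count negative).
0–4 s: -11 × 4 = -44 cm
4–8 s: 1 × 4 = 4 cm
8–11 s: -6 × 3 = -18 cm
11–16 s: 8 × 5 = 40 cm
Net displacement = -18 cm

-18 cm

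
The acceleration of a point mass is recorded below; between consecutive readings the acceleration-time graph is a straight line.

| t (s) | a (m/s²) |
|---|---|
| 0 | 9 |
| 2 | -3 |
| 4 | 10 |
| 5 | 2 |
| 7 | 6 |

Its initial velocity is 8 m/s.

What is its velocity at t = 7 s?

Δv equals the area under the a-t graph; then v = v₀ + Δv.
0–2 s: ½(9 + -3)(2) = 6 m/s
2–4 s: ½(-3 + 10)(2) = 7 m/s
4–5 s: ½(10 + 2)(1) = 6 m/s
5–7 s: ½(2 + 6)(2) = 8 m/s
Δv = 27 m/s, so v(7) = 8 + (27) = 35 m/s.

35 m/s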